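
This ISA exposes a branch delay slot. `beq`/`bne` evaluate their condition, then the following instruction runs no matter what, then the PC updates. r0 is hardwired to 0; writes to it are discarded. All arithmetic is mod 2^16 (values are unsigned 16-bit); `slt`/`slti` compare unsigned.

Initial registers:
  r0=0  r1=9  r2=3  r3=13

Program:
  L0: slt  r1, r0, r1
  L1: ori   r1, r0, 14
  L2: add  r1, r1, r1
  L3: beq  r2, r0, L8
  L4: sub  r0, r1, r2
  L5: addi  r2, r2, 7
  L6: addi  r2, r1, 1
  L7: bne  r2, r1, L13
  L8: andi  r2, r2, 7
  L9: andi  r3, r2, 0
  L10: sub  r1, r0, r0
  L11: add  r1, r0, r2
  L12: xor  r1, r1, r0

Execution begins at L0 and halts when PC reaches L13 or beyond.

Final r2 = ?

5

  step pc=0: slt  r1, r0, r1  regs=(0,1,3,13)
  step pc=1: ori   r1, r0, 14  regs=(0,14,3,13)
  step pc=2: add  r1, r1, r1  regs=(0,28,3,13)
  step pc=3: beq  r2, r0, L8  cond=F  regs=(0,28,3,13)
  step pc=4: sub  r0, r1, r2  regs=(0,28,3,13)
  step pc=5: addi  r2, r2, 7  regs=(0,28,10,13)
  step pc=6: addi  r2, r1, 1  regs=(0,28,29,13)
  step pc=7: bne  r2, r1, L13  cond=T  regs=(0,28,29,13)
  step pc=8: andi  r2, r2, 7  regs=(0,28,5,13)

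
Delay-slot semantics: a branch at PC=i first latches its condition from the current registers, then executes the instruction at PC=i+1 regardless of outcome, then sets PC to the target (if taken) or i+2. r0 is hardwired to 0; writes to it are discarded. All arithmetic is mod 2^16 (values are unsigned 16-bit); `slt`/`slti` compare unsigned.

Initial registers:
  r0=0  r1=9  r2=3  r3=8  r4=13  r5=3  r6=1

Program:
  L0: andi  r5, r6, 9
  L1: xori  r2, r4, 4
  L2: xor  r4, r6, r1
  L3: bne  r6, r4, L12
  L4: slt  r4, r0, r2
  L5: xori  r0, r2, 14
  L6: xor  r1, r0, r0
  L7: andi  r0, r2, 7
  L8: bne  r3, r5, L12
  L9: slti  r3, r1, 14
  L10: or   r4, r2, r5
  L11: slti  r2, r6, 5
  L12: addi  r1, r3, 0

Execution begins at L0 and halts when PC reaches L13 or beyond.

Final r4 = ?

PC=0  andi  r5, r6, 9        | r0=0 r1=9 r2=3 r3=8 r4=13 r5=1 r6=1
PC=1  xori  r2, r4, 4        | r0=0 r1=9 r2=9 r3=8 r4=13 r5=1 r6=1
PC=2  xor  r4, r6, r1        | r0=0 r1=9 r2=9 r3=8 r4=8 r5=1 r6=1
PC=3  bne  r6, r4, L12       | r0=0 r1=9 r2=9 r3=8 r4=8 r5=1 r6=1  [TAKEN]
PC=4  slt  r4, r0, r2        | r0=0 r1=9 r2=9 r3=8 r4=1 r5=1 r6=1
PC=12 addi  r1, r3, 0        | r0=0 r1=8 r2=9 r3=8 r4=1 r5=1 r6=1

1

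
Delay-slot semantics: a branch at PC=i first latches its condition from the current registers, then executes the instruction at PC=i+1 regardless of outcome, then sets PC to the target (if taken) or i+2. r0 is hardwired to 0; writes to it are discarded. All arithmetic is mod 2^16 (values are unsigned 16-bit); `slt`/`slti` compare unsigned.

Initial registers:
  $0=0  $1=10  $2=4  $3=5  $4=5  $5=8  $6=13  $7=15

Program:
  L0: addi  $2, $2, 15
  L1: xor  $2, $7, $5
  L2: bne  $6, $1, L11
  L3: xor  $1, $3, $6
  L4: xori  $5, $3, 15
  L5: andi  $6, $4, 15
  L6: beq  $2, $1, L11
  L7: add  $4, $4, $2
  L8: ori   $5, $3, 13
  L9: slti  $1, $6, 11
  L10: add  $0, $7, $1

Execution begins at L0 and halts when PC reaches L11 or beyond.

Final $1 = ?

8

#0 addi  $2, $2, 15 ; 0/10/19/5/5/8/13/15
#1 xor  $2, $7, $5 ; 0/10/7/5/5/8/13/15
#2 bne  $6, $1, L11 ; 0/10/7/5/5/8/13/15 ; →target
#3 xor  $1, $3, $6 ; 0/8/7/5/5/8/13/15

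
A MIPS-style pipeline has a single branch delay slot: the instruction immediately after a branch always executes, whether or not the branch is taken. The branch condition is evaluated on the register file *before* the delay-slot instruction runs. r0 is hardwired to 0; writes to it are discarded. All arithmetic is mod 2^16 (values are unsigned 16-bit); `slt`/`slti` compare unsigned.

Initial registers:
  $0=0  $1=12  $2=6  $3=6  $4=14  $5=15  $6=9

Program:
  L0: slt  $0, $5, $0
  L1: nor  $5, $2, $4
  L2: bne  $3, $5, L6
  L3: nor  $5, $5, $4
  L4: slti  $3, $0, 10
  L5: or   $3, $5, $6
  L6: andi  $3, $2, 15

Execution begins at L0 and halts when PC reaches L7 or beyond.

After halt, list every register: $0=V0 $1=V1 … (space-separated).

$0=0 $1=12 $2=6 $3=6 $4=14 $5=0 $6=9

[0] slt  $0, $5, $0  →  {$0:0, $1:12, $2:6, $3:6, $4:14, $5:15, $6:9}
[1] nor  $5, $2, $4  →  {$0:0, $1:12, $2:6, $3:6, $4:14, $5:65521, $6:9}
[2] bne  $3, $5, L6  →  {$0:0, $1:12, $2:6, $3:6, $4:14, $5:65521, $6:9}  ⟨branch taken⟩
[3] nor  $5, $5, $4  →  {$0:0, $1:12, $2:6, $3:6, $4:14, $5:0, $6:9}
[6] andi  $3, $2, 15  →  {$0:0, $1:12, $2:6, $3:6, $4:14, $5:0, $6:9}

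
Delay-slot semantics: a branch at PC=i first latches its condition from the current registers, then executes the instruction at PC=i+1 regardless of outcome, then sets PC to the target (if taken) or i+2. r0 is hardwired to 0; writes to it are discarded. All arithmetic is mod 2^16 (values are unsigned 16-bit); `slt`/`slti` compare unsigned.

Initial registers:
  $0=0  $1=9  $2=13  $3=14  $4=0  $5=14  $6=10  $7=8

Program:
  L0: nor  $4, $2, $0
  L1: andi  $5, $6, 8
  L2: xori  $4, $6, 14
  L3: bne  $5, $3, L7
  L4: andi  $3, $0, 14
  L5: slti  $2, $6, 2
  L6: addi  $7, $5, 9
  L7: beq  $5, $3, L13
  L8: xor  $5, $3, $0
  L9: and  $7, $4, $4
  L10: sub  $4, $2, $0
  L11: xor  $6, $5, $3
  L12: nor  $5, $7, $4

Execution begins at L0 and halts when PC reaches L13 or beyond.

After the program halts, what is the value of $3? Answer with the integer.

  step pc=0: nor  $4, $2, $0  regs=(0,9,13,14,65522,14,10,8)
  step pc=1: andi  $5, $6, 8  regs=(0,9,13,14,65522,8,10,8)
  step pc=2: xori  $4, $6, 14  regs=(0,9,13,14,4,8,10,8)
  step pc=3: bne  $5, $3, L7  cond=T  regs=(0,9,13,14,4,8,10,8)
  step pc=4: andi  $3, $0, 14  regs=(0,9,13,0,4,8,10,8)
  step pc=7: beq  $5, $3, L13  cond=F  regs=(0,9,13,0,4,8,10,8)
  step pc=8: xor  $5, $3, $0  regs=(0,9,13,0,4,0,10,8)
  step pc=9: and  $7, $4, $4  regs=(0,9,13,0,4,0,10,4)
  step pc=10: sub  $4, $2, $0  regs=(0,9,13,0,13,0,10,4)
  step pc=11: xor  $6, $5, $3  regs=(0,9,13,0,13,0,0,4)
  step pc=12: nor  $5, $7, $4  regs=(0,9,13,0,13,65522,0,4)

0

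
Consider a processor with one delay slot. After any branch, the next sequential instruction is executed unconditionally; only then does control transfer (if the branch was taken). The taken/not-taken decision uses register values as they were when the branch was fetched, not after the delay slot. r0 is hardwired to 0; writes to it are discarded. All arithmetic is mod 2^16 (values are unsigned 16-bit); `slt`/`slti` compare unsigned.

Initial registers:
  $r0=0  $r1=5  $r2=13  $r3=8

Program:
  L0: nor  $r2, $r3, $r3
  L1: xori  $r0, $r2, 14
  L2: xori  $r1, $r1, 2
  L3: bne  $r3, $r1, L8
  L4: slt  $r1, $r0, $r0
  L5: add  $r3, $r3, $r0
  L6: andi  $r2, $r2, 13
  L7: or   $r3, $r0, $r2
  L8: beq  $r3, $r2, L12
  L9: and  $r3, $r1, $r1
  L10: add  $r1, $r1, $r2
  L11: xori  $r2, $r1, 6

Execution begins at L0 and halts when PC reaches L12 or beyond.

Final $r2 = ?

[0] nor  $r2, $r3, $r3  →  {$r0:0, $r1:5, $r2:65527, $r3:8}
[1] xori  $r0, $r2, 14  →  {$r0:0, $r1:5, $r2:65527, $r3:8}
[2] xori  $r1, $r1, 2  →  {$r0:0, $r1:7, $r2:65527, $r3:8}
[3] bne  $r3, $r1, L8  →  {$r0:0, $r1:7, $r2:65527, $r3:8}  ⟨branch taken⟩
[4] slt  $r1, $r0, $r0  →  {$r0:0, $r1:0, $r2:65527, $r3:8}
[8] beq  $r3, $r2, L12  →  {$r0:0, $r1:0, $r2:65527, $r3:8}  ⟨branch fallthrough⟩
[9] and  $r3, $r1, $r1  →  {$r0:0, $r1:0, $r2:65527, $r3:0}
[10] add  $r1, $r1, $r2  →  {$r0:0, $r1:65527, $r2:65527, $r3:0}
[11] xori  $r2, $r1, 6  →  {$r0:0, $r1:65527, $r2:65521, $r3:0}

65521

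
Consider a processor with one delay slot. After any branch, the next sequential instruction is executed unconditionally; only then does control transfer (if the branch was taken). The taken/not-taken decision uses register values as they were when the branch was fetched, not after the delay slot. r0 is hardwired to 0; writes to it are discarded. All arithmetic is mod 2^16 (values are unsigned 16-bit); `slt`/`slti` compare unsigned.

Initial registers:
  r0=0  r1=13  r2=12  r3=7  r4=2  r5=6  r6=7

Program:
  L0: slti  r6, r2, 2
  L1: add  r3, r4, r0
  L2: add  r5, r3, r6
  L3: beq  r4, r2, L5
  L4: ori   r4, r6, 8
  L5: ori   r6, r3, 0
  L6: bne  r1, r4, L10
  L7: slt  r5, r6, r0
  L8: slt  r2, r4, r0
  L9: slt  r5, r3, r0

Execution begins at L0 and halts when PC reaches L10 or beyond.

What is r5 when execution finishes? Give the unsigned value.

0

[0] slti  r6, r2, 2  →  {r0:0, r1:13, r2:12, r3:7, r4:2, r5:6, r6:0}
[1] add  r3, r4, r0  →  {r0:0, r1:13, r2:12, r3:2, r4:2, r5:6, r6:0}
[2] add  r5, r3, r6  →  {r0:0, r1:13, r2:12, r3:2, r4:2, r5:2, r6:0}
[3] beq  r4, r2, L5  →  {r0:0, r1:13, r2:12, r3:2, r4:2, r5:2, r6:0}  ⟨branch fallthrough⟩
[4] ori   r4, r6, 8  →  {r0:0, r1:13, r2:12, r3:2, r4:8, r5:2, r6:0}
[5] ori   r6, r3, 0  →  {r0:0, r1:13, r2:12, r3:2, r4:8, r5:2, r6:2}
[6] bne  r1, r4, L10  →  {r0:0, r1:13, r2:12, r3:2, r4:8, r5:2, r6:2}  ⟨branch taken⟩
[7] slt  r5, r6, r0  →  {r0:0, r1:13, r2:12, r3:2, r4:8, r5:0, r6:2}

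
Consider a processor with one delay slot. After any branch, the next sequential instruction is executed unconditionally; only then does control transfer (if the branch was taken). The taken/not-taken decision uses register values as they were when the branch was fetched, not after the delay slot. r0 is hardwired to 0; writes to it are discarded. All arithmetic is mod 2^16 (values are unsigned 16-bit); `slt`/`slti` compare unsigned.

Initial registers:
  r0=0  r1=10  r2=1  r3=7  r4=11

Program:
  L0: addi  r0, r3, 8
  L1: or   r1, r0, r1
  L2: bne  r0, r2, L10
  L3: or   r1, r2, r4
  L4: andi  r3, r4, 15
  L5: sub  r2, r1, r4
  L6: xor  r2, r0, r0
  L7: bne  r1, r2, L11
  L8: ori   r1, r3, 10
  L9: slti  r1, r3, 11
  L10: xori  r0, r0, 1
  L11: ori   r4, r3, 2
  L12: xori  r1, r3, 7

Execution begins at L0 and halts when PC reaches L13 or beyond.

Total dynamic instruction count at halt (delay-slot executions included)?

  step pc=0: addi  r0, r3, 8  regs=(0,10,1,7,11)
  step pc=1: or   r1, r0, r1  regs=(0,10,1,7,11)
  step pc=2: bne  r0, r2, L10  cond=T  regs=(0,10,1,7,11)
  step pc=3: or   r1, r2, r4  regs=(0,11,1,7,11)
  step pc=10: xori  r0, r0, 1  regs=(0,11,1,7,11)
  step pc=11: ori   r4, r3, 2  regs=(0,11,1,7,7)
  step pc=12: xori  r1, r3, 7  regs=(0,0,1,7,7)

7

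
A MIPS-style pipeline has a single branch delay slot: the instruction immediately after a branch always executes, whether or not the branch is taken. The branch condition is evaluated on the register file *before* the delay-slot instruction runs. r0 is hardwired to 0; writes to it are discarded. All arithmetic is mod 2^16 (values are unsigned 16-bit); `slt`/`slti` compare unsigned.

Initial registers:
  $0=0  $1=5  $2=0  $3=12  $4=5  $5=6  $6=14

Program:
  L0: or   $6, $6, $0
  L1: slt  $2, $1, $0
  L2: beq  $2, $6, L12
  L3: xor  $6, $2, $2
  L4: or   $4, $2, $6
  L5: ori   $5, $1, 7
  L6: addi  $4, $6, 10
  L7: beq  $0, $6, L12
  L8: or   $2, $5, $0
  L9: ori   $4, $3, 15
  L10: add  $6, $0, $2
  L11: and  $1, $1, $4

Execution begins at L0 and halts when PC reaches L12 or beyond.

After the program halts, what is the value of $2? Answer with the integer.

PC=0  or   $6, $6, $0        | $0=0 $1=5 $2=0 $3=12 $4=5 $5=6 $6=14
PC=1  slt  $2, $1, $0        | $0=0 $1=5 $2=0 $3=12 $4=5 $5=6 $6=14
PC=2  beq  $2, $6, L12       | $0=0 $1=5 $2=0 $3=12 $4=5 $5=6 $6=14  [not taken]
PC=3  xor  $6, $2, $2        | $0=0 $1=5 $2=0 $3=12 $4=5 $5=6 $6=0
PC=4  or   $4, $2, $6        | $0=0 $1=5 $2=0 $3=12 $4=0 $5=6 $6=0
PC=5  ori   $5, $1, 7        | $0=0 $1=5 $2=0 $3=12 $4=0 $5=7 $6=0
PC=6  addi  $4, $6, 10       | $0=0 $1=5 $2=0 $3=12 $4=10 $5=7 $6=0
PC=7  beq  $0, $6, L12       | $0=0 $1=5 $2=0 $3=12 $4=10 $5=7 $6=0  [TAKEN]
PC=8  or   $2, $5, $0        | $0=0 $1=5 $2=7 $3=12 $4=10 $5=7 $6=0

7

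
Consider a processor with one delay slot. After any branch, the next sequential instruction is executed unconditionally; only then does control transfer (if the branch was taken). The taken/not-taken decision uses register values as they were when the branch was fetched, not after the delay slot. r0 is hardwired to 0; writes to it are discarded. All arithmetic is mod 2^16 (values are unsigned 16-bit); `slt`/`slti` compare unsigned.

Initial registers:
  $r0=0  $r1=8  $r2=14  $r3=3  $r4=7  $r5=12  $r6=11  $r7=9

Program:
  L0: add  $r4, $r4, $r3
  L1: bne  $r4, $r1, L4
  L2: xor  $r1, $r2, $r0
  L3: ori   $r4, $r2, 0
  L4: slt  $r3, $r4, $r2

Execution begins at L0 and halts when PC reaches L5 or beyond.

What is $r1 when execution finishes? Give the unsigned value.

#0 add  $r4, $r4, $r3 ; 0/8/14/3/10/12/11/9
#1 bne  $r4, $r1, L4 ; 0/8/14/3/10/12/11/9 ; →target
#2 xor  $r1, $r2, $r0 ; 0/14/14/3/10/12/11/9
#4 slt  $r3, $r4, $r2 ; 0/14/14/1/10/12/11/9

14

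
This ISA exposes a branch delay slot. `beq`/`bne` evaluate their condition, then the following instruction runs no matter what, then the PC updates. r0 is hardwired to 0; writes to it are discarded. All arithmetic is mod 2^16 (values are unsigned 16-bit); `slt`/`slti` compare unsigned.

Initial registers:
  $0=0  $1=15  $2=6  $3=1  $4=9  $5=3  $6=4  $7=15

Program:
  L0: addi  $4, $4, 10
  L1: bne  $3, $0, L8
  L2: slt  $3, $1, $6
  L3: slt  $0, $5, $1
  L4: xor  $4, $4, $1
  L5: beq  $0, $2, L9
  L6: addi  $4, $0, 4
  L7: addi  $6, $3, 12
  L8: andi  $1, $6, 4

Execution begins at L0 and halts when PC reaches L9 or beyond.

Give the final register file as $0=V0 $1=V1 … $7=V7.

$0=0 $1=4 $2=6 $3=0 $4=19 $5=3 $6=4 $7=15

PC=0  addi  $4, $4, 10       | $0=0 $1=15 $2=6 $3=1 $4=19 $5=3 $6=4 $7=15
PC=1  bne  $3, $0, L8        | $0=0 $1=15 $2=6 $3=1 $4=19 $5=3 $6=4 $7=15  [TAKEN]
PC=2  slt  $3, $1, $6        | $0=0 $1=15 $2=6 $3=0 $4=19 $5=3 $6=4 $7=15
PC=8  andi  $1, $6, 4        | $0=0 $1=4 $2=6 $3=0 $4=19 $5=3 $6=4 $7=15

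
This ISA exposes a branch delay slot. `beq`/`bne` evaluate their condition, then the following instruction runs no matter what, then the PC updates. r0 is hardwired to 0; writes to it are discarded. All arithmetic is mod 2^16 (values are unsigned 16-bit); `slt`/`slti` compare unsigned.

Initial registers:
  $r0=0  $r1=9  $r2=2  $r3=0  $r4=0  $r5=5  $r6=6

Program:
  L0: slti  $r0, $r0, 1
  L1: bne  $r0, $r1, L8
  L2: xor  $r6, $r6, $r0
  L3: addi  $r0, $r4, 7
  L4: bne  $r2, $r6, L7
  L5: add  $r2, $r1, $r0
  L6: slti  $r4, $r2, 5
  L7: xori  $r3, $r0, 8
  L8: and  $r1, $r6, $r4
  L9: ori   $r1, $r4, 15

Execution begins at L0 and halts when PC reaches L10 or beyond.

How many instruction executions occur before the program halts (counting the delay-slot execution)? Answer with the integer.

  step pc=0: slti  $r0, $r0, 1  regs=(0,9,2,0,0,5,6)
  step pc=1: bne  $r0, $r1, L8  cond=T  regs=(0,9,2,0,0,5,6)
  step pc=2: xor  $r6, $r6, $r0  regs=(0,9,2,0,0,5,6)
  step pc=8: and  $r1, $r6, $r4  regs=(0,0,2,0,0,5,6)
  step pc=9: ori   $r1, $r4, 15  regs=(0,15,2,0,0,5,6)

5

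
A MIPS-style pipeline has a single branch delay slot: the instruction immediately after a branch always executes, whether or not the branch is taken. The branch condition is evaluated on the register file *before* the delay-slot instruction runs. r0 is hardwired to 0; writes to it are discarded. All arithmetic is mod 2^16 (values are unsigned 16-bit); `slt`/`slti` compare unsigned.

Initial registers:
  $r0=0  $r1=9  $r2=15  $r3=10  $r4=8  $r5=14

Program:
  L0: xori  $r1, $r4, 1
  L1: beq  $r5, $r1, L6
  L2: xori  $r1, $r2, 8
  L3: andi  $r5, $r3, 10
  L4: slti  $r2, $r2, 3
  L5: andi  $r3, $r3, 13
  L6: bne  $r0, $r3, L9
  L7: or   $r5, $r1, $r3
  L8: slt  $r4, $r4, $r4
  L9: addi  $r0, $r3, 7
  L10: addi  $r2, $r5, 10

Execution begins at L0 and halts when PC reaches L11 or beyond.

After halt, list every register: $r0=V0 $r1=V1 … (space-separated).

$r0=0 $r1=7 $r2=25 $r3=8 $r4=8 $r5=15

[0] xori  $r1, $r4, 1  →  {$r0:0, $r1:9, $r2:15, $r3:10, $r4:8, $r5:14}
[1] beq  $r5, $r1, L6  →  {$r0:0, $r1:9, $r2:15, $r3:10, $r4:8, $r5:14}  ⟨branch fallthrough⟩
[2] xori  $r1, $r2, 8  →  {$r0:0, $r1:7, $r2:15, $r3:10, $r4:8, $r5:14}
[3] andi  $r5, $r3, 10  →  {$r0:0, $r1:7, $r2:15, $r3:10, $r4:8, $r5:10}
[4] slti  $r2, $r2, 3  →  {$r0:0, $r1:7, $r2:0, $r3:10, $r4:8, $r5:10}
[5] andi  $r3, $r3, 13  →  {$r0:0, $r1:7, $r2:0, $r3:8, $r4:8, $r5:10}
[6] bne  $r0, $r3, L9  →  {$r0:0, $r1:7, $r2:0, $r3:8, $r4:8, $r5:10}  ⟨branch taken⟩
[7] or   $r5, $r1, $r3  →  {$r0:0, $r1:7, $r2:0, $r3:8, $r4:8, $r5:15}
[9] addi  $r0, $r3, 7  →  {$r0:0, $r1:7, $r2:0, $r3:8, $r4:8, $r5:15}
[10] addi  $r2, $r5, 10  →  {$r0:0, $r1:7, $r2:25, $r3:8, $r4:8, $r5:15}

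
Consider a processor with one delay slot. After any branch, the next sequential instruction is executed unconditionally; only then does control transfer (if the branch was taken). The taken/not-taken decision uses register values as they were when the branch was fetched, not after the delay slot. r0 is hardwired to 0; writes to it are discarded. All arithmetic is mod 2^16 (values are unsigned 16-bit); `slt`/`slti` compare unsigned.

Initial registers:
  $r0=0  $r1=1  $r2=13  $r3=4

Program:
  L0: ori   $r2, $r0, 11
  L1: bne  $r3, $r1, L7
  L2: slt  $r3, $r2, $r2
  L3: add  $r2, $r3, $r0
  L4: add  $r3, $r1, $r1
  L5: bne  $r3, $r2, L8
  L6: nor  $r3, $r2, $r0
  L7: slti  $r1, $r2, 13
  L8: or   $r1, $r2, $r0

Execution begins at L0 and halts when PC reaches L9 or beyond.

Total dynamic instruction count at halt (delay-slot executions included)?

5

  step pc=0: ori   $r2, $r0, 11  regs=(0,1,11,4)
  step pc=1: bne  $r3, $r1, L7  cond=T  regs=(0,1,11,4)
  step pc=2: slt  $r3, $r2, $r2  regs=(0,1,11,0)
  step pc=7: slti  $r1, $r2, 13  regs=(0,1,11,0)
  step pc=8: or   $r1, $r2, $r0  regs=(0,11,11,0)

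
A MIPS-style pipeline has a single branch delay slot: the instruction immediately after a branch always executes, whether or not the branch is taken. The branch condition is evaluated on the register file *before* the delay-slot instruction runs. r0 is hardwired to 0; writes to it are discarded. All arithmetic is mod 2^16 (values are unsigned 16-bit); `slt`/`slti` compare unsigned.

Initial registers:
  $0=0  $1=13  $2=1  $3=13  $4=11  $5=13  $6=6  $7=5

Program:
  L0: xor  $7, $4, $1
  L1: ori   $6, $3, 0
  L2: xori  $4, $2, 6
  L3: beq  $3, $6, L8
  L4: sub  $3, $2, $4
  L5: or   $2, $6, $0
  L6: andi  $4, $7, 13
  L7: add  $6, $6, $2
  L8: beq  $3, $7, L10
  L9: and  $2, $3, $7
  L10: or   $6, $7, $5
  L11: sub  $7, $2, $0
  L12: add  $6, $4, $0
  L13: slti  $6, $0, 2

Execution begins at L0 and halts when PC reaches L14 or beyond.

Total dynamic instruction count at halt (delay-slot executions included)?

11

[0] xor  $7, $4, $1  →  {$0:0, $1:13, $2:1, $3:13, $4:11, $5:13, $6:6, $7:6}
[1] ori   $6, $3, 0  →  {$0:0, $1:13, $2:1, $3:13, $4:11, $5:13, $6:13, $7:6}
[2] xori  $4, $2, 6  →  {$0:0, $1:13, $2:1, $3:13, $4:7, $5:13, $6:13, $7:6}
[3] beq  $3, $6, L8  →  {$0:0, $1:13, $2:1, $3:13, $4:7, $5:13, $6:13, $7:6}  ⟨branch taken⟩
[4] sub  $3, $2, $4  →  {$0:0, $1:13, $2:1, $3:65530, $4:7, $5:13, $6:13, $7:6}
[8] beq  $3, $7, L10  →  {$0:0, $1:13, $2:1, $3:65530, $4:7, $5:13, $6:13, $7:6}  ⟨branch fallthrough⟩
[9] and  $2, $3, $7  →  {$0:0, $1:13, $2:2, $3:65530, $4:7, $5:13, $6:13, $7:6}
[10] or   $6, $7, $5  →  {$0:0, $1:13, $2:2, $3:65530, $4:7, $5:13, $6:15, $7:6}
[11] sub  $7, $2, $0  →  {$0:0, $1:13, $2:2, $3:65530, $4:7, $5:13, $6:15, $7:2}
[12] add  $6, $4, $0  →  {$0:0, $1:13, $2:2, $3:65530, $4:7, $5:13, $6:7, $7:2}
[13] slti  $6, $0, 2  →  {$0:0, $1:13, $2:2, $3:65530, $4:7, $5:13, $6:1, $7:2}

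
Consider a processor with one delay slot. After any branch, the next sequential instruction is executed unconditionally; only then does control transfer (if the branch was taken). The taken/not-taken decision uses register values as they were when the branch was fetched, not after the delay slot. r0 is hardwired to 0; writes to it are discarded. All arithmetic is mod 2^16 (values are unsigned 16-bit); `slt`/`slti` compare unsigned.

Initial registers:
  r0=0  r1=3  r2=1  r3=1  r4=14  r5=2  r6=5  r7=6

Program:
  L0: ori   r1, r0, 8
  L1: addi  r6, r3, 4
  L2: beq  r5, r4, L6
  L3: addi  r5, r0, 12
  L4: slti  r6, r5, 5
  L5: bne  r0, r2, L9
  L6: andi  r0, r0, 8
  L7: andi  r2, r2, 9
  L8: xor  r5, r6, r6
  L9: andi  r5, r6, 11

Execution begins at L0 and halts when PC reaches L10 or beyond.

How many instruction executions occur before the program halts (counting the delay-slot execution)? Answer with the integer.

8

  step pc=0: ori   r1, r0, 8  regs=(0,8,1,1,14,2,5,6)
  step pc=1: addi  r6, r3, 4  regs=(0,8,1,1,14,2,5,6)
  step pc=2: beq  r5, r4, L6  cond=F  regs=(0,8,1,1,14,2,5,6)
  step pc=3: addi  r5, r0, 12  regs=(0,8,1,1,14,12,5,6)
  step pc=4: slti  r6, r5, 5  regs=(0,8,1,1,14,12,0,6)
  step pc=5: bne  r0, r2, L9  cond=T  regs=(0,8,1,1,14,12,0,6)
  step pc=6: andi  r0, r0, 8  regs=(0,8,1,1,14,12,0,6)
  step pc=9: andi  r5, r6, 11  regs=(0,8,1,1,14,0,0,6)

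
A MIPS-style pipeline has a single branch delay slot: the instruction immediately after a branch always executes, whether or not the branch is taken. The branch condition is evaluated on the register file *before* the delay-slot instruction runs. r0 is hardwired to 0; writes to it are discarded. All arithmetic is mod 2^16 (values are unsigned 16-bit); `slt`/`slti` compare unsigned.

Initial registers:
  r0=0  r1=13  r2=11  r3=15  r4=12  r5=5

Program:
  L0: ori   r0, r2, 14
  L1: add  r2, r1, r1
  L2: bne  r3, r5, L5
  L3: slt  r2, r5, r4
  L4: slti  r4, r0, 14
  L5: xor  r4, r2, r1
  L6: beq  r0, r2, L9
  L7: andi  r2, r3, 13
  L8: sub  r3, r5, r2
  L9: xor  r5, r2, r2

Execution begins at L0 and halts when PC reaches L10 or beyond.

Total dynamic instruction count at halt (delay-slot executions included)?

[0] ori   r0, r2, 14  →  {r0:0, r1:13, r2:11, r3:15, r4:12, r5:5}
[1] add  r2, r1, r1  →  {r0:0, r1:13, r2:26, r3:15, r4:12, r5:5}
[2] bne  r3, r5, L5  →  {r0:0, r1:13, r2:26, r3:15, r4:12, r5:5}  ⟨branch taken⟩
[3] slt  r2, r5, r4  →  {r0:0, r1:13, r2:1, r3:15, r4:12, r5:5}
[5] xor  r4, r2, r1  →  {r0:0, r1:13, r2:1, r3:15, r4:12, r5:5}
[6] beq  r0, r2, L9  →  {r0:0, r1:13, r2:1, r3:15, r4:12, r5:5}  ⟨branch fallthrough⟩
[7] andi  r2, r3, 13  →  {r0:0, r1:13, r2:13, r3:15, r4:12, r5:5}
[8] sub  r3, r5, r2  →  {r0:0, r1:13, r2:13, r3:65528, r4:12, r5:5}
[9] xor  r5, r2, r2  →  {r0:0, r1:13, r2:13, r3:65528, r4:12, r5:0}

9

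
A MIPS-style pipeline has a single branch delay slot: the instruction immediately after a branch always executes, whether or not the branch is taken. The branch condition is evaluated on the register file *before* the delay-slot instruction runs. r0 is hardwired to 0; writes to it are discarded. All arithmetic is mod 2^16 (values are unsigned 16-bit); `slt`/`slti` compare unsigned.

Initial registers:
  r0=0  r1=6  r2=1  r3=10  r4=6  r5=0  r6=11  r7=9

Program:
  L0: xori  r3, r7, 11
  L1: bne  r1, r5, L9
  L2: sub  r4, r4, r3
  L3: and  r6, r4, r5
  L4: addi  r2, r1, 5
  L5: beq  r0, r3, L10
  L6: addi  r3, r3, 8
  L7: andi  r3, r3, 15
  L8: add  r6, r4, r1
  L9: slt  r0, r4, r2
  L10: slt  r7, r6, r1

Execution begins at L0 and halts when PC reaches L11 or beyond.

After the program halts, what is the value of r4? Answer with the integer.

[0] xori  r3, r7, 11  →  {r0:0, r1:6, r2:1, r3:2, r4:6, r5:0, r6:11, r7:9}
[1] bne  r1, r5, L9  →  {r0:0, r1:6, r2:1, r3:2, r4:6, r5:0, r6:11, r7:9}  ⟨branch taken⟩
[2] sub  r4, r4, r3  →  {r0:0, r1:6, r2:1, r3:2, r4:4, r5:0, r6:11, r7:9}
[9] slt  r0, r4, r2  →  {r0:0, r1:6, r2:1, r3:2, r4:4, r5:0, r6:11, r7:9}
[10] slt  r7, r6, r1  →  {r0:0, r1:6, r2:1, r3:2, r4:4, r5:0, r6:11, r7:0}

4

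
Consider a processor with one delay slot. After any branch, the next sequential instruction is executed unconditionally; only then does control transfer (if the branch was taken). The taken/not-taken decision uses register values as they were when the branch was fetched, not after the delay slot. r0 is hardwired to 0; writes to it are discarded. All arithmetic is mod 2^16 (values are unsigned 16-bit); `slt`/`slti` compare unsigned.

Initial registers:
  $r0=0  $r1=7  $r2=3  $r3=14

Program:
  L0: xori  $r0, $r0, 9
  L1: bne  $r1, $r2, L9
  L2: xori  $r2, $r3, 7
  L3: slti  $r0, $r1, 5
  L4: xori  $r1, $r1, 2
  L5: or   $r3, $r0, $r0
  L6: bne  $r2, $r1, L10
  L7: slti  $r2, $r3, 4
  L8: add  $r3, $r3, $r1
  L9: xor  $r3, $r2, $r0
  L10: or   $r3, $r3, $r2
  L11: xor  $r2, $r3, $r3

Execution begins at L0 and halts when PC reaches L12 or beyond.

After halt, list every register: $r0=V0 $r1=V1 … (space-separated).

$r0=0 $r1=7 $r2=0 $r3=9

  step pc=0: xori  $r0, $r0, 9  regs=(0,7,3,14)
  step pc=1: bne  $r1, $r2, L9  cond=T  regs=(0,7,3,14)
  step pc=2: xori  $r2, $r3, 7  regs=(0,7,9,14)
  step pc=9: xor  $r3, $r2, $r0  regs=(0,7,9,9)
  step pc=10: or   $r3, $r3, $r2  regs=(0,7,9,9)
  step pc=11: xor  $r2, $r3, $r3  regs=(0,7,0,9)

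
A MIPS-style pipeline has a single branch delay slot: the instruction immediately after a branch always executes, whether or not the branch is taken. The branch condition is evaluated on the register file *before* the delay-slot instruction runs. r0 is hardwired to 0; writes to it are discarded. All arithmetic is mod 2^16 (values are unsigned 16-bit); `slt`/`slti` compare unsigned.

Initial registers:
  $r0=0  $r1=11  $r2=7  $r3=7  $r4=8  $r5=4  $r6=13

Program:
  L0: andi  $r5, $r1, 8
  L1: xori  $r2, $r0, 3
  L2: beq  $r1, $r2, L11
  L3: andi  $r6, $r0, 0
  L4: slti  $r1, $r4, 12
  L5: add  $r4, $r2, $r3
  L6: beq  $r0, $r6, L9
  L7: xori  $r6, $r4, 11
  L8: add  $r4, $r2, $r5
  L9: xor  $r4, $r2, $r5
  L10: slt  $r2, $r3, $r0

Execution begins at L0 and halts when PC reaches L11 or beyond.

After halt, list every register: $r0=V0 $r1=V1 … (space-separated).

$r0=0 $r1=1 $r2=0 $r3=7 $r4=11 $r5=8 $r6=1

  step pc=0: andi  $r5, $r1, 8  regs=(0,11,7,7,8,8,13)
  step pc=1: xori  $r2, $r0, 3  regs=(0,11,3,7,8,8,13)
  step pc=2: beq  $r1, $r2, L11  cond=F  regs=(0,11,3,7,8,8,13)
  step pc=3: andi  $r6, $r0, 0  regs=(0,11,3,7,8,8,0)
  step pc=4: slti  $r1, $r4, 12  regs=(0,1,3,7,8,8,0)
  step pc=5: add  $r4, $r2, $r3  regs=(0,1,3,7,10,8,0)
  step pc=6: beq  $r0, $r6, L9  cond=T  regs=(0,1,3,7,10,8,0)
  step pc=7: xori  $r6, $r4, 11  regs=(0,1,3,7,10,8,1)
  step pc=9: xor  $r4, $r2, $r5  regs=(0,1,3,7,11,8,1)
  step pc=10: slt  $r2, $r3, $r0  regs=(0,1,0,7,11,8,1)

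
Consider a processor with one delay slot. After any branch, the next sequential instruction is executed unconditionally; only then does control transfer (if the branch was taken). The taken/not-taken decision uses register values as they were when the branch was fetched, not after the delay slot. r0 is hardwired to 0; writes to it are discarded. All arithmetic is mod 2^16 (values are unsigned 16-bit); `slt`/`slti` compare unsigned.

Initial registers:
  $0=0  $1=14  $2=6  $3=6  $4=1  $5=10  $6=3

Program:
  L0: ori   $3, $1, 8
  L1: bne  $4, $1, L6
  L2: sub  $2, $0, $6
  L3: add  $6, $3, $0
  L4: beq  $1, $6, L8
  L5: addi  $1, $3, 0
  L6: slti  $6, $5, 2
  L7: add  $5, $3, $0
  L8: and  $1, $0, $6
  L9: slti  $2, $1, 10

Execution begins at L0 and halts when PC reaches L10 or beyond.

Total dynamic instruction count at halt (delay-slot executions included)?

#0 ori   $3, $1, 8 ; 0/14/6/14/1/10/3
#1 bne  $4, $1, L6 ; 0/14/6/14/1/10/3 ; →target
#2 sub  $2, $0, $6 ; 0/14/65533/14/1/10/3
#6 slti  $6, $5, 2 ; 0/14/65533/14/1/10/0
#7 add  $5, $3, $0 ; 0/14/65533/14/1/14/0
#8 and  $1, $0, $6 ; 0/0/65533/14/1/14/0
#9 slti  $2, $1, 10 ; 0/0/1/14/1/14/0

7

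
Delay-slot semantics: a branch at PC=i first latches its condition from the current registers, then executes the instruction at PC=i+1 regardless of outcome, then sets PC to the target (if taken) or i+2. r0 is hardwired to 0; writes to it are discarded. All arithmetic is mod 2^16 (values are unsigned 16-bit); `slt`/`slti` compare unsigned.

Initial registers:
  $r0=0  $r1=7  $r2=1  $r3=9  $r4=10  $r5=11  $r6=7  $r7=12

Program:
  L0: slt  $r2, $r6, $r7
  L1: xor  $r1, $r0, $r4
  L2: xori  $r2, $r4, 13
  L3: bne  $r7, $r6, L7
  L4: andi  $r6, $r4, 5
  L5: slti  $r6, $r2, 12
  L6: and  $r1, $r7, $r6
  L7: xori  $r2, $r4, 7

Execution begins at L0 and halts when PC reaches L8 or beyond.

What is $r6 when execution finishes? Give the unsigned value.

[0] slt  $r2, $r6, $r7  →  {$r0:0, $r1:7, $r2:1, $r3:9, $r4:10, $r5:11, $r6:7, $r7:12}
[1] xor  $r1, $r0, $r4  →  {$r0:0, $r1:10, $r2:1, $r3:9, $r4:10, $r5:11, $r6:7, $r7:12}
[2] xori  $r2, $r4, 13  →  {$r0:0, $r1:10, $r2:7, $r3:9, $r4:10, $r5:11, $r6:7, $r7:12}
[3] bne  $r7, $r6, L7  →  {$r0:0, $r1:10, $r2:7, $r3:9, $r4:10, $r5:11, $r6:7, $r7:12}  ⟨branch taken⟩
[4] andi  $r6, $r4, 5  →  {$r0:0, $r1:10, $r2:7, $r3:9, $r4:10, $r5:11, $r6:0, $r7:12}
[7] xori  $r2, $r4, 7  →  {$r0:0, $r1:10, $r2:13, $r3:9, $r4:10, $r5:11, $r6:0, $r7:12}

0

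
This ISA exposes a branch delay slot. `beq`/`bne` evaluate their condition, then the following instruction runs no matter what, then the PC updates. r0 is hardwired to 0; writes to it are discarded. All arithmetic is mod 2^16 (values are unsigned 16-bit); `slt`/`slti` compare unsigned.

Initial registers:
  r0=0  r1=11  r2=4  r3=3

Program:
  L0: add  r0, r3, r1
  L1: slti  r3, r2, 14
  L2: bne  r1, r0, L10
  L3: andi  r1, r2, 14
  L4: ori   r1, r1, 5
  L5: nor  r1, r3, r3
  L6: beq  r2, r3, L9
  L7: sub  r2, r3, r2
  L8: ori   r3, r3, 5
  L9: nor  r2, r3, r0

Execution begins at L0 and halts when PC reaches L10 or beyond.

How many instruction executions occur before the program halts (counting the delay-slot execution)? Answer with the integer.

4

PC=0  add  r0, r3, r1        | r0=0 r1=11 r2=4 r3=3
PC=1  slti  r3, r2, 14       | r0=0 r1=11 r2=4 r3=1
PC=2  bne  r1, r0, L10       | r0=0 r1=11 r2=4 r3=1  [TAKEN]
PC=3  andi  r1, r2, 14       | r0=0 r1=4 r2=4 r3=1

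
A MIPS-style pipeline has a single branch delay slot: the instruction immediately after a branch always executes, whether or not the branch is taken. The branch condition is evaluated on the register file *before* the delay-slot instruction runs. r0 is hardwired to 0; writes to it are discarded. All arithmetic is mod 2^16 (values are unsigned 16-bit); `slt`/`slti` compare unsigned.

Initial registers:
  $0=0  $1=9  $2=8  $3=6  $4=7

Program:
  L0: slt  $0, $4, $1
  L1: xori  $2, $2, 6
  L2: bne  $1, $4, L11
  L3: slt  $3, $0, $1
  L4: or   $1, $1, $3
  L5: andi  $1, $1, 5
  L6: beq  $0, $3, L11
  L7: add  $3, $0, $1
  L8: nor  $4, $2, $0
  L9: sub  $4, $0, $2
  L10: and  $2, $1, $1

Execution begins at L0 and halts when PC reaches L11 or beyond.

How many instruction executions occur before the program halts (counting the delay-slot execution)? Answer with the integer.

4

[0] slt  $0, $4, $1  →  {$0:0, $1:9, $2:8, $3:6, $4:7}
[1] xori  $2, $2, 6  →  {$0:0, $1:9, $2:14, $3:6, $4:7}
[2] bne  $1, $4, L11  →  {$0:0, $1:9, $2:14, $3:6, $4:7}  ⟨branch taken⟩
[3] slt  $3, $0, $1  →  {$0:0, $1:9, $2:14, $3:1, $4:7}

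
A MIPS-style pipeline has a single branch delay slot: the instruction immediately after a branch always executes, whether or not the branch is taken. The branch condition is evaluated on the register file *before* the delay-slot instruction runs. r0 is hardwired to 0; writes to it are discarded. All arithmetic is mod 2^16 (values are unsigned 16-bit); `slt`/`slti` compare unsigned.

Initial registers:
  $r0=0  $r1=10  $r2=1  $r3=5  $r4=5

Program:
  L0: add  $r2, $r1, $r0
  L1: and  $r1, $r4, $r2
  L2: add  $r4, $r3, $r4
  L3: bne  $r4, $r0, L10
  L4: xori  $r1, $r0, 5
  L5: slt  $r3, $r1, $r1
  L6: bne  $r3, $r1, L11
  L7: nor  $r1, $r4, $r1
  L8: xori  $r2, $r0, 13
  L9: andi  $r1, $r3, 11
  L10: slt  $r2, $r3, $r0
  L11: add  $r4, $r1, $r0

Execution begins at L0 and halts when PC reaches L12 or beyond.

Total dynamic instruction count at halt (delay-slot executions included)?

PC=0  add  $r2, $r1, $r0     | $r0=0 $r1=10 $r2=10 $r3=5 $r4=5
PC=1  and  $r1, $r4, $r2     | $r0=0 $r1=0 $r2=10 $r3=5 $r4=5
PC=2  add  $r4, $r3, $r4     | $r0=0 $r1=0 $r2=10 $r3=5 $r4=10
PC=3  bne  $r4, $r0, L10     | $r0=0 $r1=0 $r2=10 $r3=5 $r4=10  [TAKEN]
PC=4  xori  $r1, $r0, 5      | $r0=0 $r1=5 $r2=10 $r3=5 $r4=10
PC=10 slt  $r2, $r3, $r0     | $r0=0 $r1=5 $r2=0 $r3=5 $r4=10
PC=11 add  $r4, $r1, $r0     | $r0=0 $r1=5 $r2=0 $r3=5 $r4=5

7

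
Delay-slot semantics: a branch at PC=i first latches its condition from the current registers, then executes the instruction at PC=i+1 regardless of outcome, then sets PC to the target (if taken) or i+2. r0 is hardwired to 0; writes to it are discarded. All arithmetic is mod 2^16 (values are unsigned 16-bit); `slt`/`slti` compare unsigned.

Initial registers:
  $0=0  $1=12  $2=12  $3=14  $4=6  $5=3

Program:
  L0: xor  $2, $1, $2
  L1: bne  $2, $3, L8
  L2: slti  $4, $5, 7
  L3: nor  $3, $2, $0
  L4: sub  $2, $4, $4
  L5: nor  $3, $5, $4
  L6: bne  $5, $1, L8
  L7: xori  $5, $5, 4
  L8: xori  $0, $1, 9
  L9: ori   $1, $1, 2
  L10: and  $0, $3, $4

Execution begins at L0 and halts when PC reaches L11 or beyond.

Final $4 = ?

[0] xor  $2, $1, $2  →  {$0:0, $1:12, $2:0, $3:14, $4:6, $5:3}
[1] bne  $2, $3, L8  →  {$0:0, $1:12, $2:0, $3:14, $4:6, $5:3}  ⟨branch taken⟩
[2] slti  $4, $5, 7  →  {$0:0, $1:12, $2:0, $3:14, $4:1, $5:3}
[8] xori  $0, $1, 9  →  {$0:0, $1:12, $2:0, $3:14, $4:1, $5:3}
[9] ori   $1, $1, 2  →  {$0:0, $1:14, $2:0, $3:14, $4:1, $5:3}
[10] and  $0, $3, $4  →  {$0:0, $1:14, $2:0, $3:14, $4:1, $5:3}

1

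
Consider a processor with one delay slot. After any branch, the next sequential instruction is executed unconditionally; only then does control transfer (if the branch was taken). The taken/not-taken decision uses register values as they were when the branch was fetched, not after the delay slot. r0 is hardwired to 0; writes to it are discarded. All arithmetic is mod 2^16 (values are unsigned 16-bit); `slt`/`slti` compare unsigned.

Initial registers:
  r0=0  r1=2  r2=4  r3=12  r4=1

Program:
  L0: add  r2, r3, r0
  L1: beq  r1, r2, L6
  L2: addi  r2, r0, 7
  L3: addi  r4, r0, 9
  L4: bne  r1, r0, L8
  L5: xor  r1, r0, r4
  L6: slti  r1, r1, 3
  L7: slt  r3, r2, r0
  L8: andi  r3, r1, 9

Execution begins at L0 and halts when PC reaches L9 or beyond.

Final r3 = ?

[0] add  r2, r3, r0  →  {r0:0, r1:2, r2:12, r3:12, r4:1}
[1] beq  r1, r2, L6  →  {r0:0, r1:2, r2:12, r3:12, r4:1}  ⟨branch fallthrough⟩
[2] addi  r2, r0, 7  →  {r0:0, r1:2, r2:7, r3:12, r4:1}
[3] addi  r4, r0, 9  →  {r0:0, r1:2, r2:7, r3:12, r4:9}
[4] bne  r1, r0, L8  →  {r0:0, r1:2, r2:7, r3:12, r4:9}  ⟨branch taken⟩
[5] xor  r1, r0, r4  →  {r0:0, r1:9, r2:7, r3:12, r4:9}
[8] andi  r3, r1, 9  →  {r0:0, r1:9, r2:7, r3:9, r4:9}

9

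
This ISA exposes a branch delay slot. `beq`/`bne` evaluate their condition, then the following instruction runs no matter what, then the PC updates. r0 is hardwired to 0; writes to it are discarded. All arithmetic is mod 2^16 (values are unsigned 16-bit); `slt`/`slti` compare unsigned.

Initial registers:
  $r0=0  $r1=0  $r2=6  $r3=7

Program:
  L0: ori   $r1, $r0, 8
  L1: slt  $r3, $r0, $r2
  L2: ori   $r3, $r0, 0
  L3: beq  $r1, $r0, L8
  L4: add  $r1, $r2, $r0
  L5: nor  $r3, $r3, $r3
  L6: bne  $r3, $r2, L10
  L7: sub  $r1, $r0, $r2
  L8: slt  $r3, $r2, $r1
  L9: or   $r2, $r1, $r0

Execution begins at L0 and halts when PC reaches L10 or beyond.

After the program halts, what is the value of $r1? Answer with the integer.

#0 ori   $r1, $r0, 8 ; 0/8/6/7
#1 slt  $r3, $r0, $r2 ; 0/8/6/1
#2 ori   $r3, $r0, 0 ; 0/8/6/0
#3 beq  $r1, $r0, L8 ; 0/8/6/0 ; →fallthru
#4 add  $r1, $r2, $r0 ; 0/6/6/0
#5 nor  $r3, $r3, $r3 ; 0/6/6/65535
#6 bne  $r3, $r2, L10 ; 0/6/6/65535 ; →target
#7 sub  $r1, $r0, $r2 ; 0/65530/6/65535

65530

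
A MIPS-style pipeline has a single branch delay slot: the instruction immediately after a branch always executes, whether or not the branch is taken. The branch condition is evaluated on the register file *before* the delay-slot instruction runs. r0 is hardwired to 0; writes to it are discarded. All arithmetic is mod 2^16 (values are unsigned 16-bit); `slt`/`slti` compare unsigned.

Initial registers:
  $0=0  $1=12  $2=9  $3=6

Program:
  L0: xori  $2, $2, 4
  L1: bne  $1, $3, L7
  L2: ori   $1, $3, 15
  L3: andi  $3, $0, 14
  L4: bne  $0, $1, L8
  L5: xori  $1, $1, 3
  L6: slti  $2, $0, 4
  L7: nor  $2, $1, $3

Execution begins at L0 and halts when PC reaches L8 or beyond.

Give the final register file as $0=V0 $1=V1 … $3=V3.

  step pc=0: xori  $2, $2, 4  regs=(0,12,13,6)
  step pc=1: bne  $1, $3, L7  cond=T  regs=(0,12,13,6)
  step pc=2: ori   $1, $3, 15  regs=(0,15,13,6)
  step pc=7: nor  $2, $1, $3  regs=(0,15,65520,6)

$0=0 $1=15 $2=65520 $3=6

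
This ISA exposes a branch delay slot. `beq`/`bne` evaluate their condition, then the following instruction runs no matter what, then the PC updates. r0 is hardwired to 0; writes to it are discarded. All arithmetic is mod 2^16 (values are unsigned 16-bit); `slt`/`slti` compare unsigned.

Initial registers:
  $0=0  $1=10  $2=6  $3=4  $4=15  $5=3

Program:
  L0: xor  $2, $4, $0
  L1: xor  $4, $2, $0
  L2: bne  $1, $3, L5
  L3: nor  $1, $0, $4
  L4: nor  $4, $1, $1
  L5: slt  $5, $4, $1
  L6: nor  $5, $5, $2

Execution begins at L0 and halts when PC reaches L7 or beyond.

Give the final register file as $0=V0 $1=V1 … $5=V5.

  step pc=0: xor  $2, $4, $0  regs=(0,10,15,4,15,3)
  step pc=1: xor  $4, $2, $0  regs=(0,10,15,4,15,3)
  step pc=2: bne  $1, $3, L5  cond=T  regs=(0,10,15,4,15,3)
  step pc=3: nor  $1, $0, $4  regs=(0,65520,15,4,15,3)
  step pc=5: slt  $5, $4, $1  regs=(0,65520,15,4,15,1)
  step pc=6: nor  $5, $5, $2  regs=(0,65520,15,4,15,65520)

$0=0 $1=65520 $2=15 $3=4 $4=15 $5=65520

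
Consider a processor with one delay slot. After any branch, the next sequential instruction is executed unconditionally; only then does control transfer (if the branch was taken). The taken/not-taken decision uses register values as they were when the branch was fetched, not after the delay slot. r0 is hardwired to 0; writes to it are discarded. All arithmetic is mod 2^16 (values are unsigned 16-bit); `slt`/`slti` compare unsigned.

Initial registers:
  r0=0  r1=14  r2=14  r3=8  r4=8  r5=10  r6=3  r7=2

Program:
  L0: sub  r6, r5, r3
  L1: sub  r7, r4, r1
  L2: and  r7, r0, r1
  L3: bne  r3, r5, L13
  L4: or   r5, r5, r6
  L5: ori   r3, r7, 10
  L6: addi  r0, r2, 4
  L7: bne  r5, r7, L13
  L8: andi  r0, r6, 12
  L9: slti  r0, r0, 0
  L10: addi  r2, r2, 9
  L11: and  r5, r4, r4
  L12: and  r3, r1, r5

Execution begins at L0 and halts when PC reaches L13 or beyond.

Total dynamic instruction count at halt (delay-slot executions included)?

#0 sub  r6, r5, r3 ; 0/14/14/8/8/10/2/2
#1 sub  r7, r4, r1 ; 0/14/14/8/8/10/2/65530
#2 and  r7, r0, r1 ; 0/14/14/8/8/10/2/0
#3 bne  r3, r5, L13 ; 0/14/14/8/8/10/2/0 ; →target
#4 or   r5, r5, r6 ; 0/14/14/8/8/10/2/0

5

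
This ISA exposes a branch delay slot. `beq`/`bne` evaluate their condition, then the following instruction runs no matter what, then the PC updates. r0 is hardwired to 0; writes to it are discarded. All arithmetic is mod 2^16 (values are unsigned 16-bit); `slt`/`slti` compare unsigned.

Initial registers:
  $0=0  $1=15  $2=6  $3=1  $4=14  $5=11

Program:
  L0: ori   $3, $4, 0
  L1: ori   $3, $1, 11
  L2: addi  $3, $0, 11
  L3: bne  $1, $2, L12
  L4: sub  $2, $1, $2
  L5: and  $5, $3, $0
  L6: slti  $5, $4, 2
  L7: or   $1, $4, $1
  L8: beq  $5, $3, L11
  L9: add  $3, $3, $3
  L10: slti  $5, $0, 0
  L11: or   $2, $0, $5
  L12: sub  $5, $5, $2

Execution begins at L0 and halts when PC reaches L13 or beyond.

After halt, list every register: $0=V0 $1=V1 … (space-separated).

$0=0 $1=15 $2=9 $3=11 $4=14 $5=2

PC=0  ori   $3, $4, 0        | $0=0 $1=15 $2=6 $3=14 $4=14 $5=11
PC=1  ori   $3, $1, 11       | $0=0 $1=15 $2=6 $3=15 $4=14 $5=11
PC=2  addi  $3, $0, 11       | $0=0 $1=15 $2=6 $3=11 $4=14 $5=11
PC=3  bne  $1, $2, L12       | $0=0 $1=15 $2=6 $3=11 $4=14 $5=11  [TAKEN]
PC=4  sub  $2, $1, $2        | $0=0 $1=15 $2=9 $3=11 $4=14 $5=11
PC=12 sub  $5, $5, $2        | $0=0 $1=15 $2=9 $3=11 $4=14 $5=2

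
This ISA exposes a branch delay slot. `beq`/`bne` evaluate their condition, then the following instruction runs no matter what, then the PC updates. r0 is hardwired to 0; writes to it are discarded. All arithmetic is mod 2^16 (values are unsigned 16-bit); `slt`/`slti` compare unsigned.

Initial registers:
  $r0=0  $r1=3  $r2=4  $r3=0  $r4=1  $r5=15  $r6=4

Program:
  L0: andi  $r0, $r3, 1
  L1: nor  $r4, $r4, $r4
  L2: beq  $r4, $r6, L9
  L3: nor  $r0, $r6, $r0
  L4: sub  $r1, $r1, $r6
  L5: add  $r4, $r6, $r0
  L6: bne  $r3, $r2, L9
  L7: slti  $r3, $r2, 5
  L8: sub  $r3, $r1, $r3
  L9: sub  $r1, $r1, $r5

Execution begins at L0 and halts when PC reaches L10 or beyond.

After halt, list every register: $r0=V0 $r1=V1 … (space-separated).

$r0=0 $r1=65520 $r2=4 $r3=1 $r4=4 $r5=15 $r6=4

[0] andi  $r0, $r3, 1  →  {$r0:0, $r1:3, $r2:4, $r3:0, $r4:1, $r5:15, $r6:4}
[1] nor  $r4, $r4, $r4  →  {$r0:0, $r1:3, $r2:4, $r3:0, $r4:65534, $r5:15, $r6:4}
[2] beq  $r4, $r6, L9  →  {$r0:0, $r1:3, $r2:4, $r3:0, $r4:65534, $r5:15, $r6:4}  ⟨branch fallthrough⟩
[3] nor  $r0, $r6, $r0  →  {$r0:0, $r1:3, $r2:4, $r3:0, $r4:65534, $r5:15, $r6:4}
[4] sub  $r1, $r1, $r6  →  {$r0:0, $r1:65535, $r2:4, $r3:0, $r4:65534, $r5:15, $r6:4}
[5] add  $r4, $r6, $r0  →  {$r0:0, $r1:65535, $r2:4, $r3:0, $r4:4, $r5:15, $r6:4}
[6] bne  $r3, $r2, L9  →  {$r0:0, $r1:65535, $r2:4, $r3:0, $r4:4, $r5:15, $r6:4}  ⟨branch taken⟩
[7] slti  $r3, $r2, 5  →  {$r0:0, $r1:65535, $r2:4, $r3:1, $r4:4, $r5:15, $r6:4}
[9] sub  $r1, $r1, $r5  →  {$r0:0, $r1:65520, $r2:4, $r3:1, $r4:4, $r5:15, $r6:4}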